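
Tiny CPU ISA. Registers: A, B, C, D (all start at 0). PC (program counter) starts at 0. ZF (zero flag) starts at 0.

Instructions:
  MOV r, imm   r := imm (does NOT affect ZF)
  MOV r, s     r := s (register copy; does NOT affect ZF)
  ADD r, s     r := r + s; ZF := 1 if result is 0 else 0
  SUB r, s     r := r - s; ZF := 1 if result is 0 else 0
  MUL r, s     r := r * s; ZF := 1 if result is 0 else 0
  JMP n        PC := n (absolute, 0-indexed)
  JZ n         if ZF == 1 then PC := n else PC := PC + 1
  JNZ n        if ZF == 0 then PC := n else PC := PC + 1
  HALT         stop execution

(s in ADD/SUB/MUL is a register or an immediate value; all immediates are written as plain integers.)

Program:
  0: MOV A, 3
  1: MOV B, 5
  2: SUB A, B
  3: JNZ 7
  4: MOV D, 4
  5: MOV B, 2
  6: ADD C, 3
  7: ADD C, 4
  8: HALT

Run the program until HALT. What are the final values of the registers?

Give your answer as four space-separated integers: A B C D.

Step 1: PC=0 exec 'MOV A, 3'. After: A=3 B=0 C=0 D=0 ZF=0 PC=1
Step 2: PC=1 exec 'MOV B, 5'. After: A=3 B=5 C=0 D=0 ZF=0 PC=2
Step 3: PC=2 exec 'SUB A, B'. After: A=-2 B=5 C=0 D=0 ZF=0 PC=3
Step 4: PC=3 exec 'JNZ 7'. After: A=-2 B=5 C=0 D=0 ZF=0 PC=7
Step 5: PC=7 exec 'ADD C, 4'. After: A=-2 B=5 C=4 D=0 ZF=0 PC=8
Step 6: PC=8 exec 'HALT'. After: A=-2 B=5 C=4 D=0 ZF=0 PC=8 HALTED

Answer: -2 5 4 0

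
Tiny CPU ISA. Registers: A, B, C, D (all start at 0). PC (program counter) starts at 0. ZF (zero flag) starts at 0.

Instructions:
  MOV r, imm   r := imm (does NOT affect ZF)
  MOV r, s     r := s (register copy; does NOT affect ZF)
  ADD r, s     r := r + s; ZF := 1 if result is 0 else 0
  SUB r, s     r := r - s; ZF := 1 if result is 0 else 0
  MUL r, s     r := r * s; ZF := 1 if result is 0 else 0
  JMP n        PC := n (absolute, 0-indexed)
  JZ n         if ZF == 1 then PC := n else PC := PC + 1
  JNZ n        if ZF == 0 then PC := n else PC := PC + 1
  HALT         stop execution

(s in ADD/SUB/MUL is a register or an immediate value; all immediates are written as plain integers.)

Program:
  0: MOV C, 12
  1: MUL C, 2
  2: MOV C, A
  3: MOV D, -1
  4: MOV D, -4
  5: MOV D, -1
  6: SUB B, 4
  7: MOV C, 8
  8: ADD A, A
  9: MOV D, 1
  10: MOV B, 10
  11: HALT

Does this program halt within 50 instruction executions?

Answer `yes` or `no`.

Answer: yes

Derivation:
Step 1: PC=0 exec 'MOV C, 12'. After: A=0 B=0 C=12 D=0 ZF=0 PC=1
Step 2: PC=1 exec 'MUL C, 2'. After: A=0 B=0 C=24 D=0 ZF=0 PC=2
Step 3: PC=2 exec 'MOV C, A'. After: A=0 B=0 C=0 D=0 ZF=0 PC=3
Step 4: PC=3 exec 'MOV D, -1'. After: A=0 B=0 C=0 D=-1 ZF=0 PC=4
Step 5: PC=4 exec 'MOV D, -4'. After: A=0 B=0 C=0 D=-4 ZF=0 PC=5
Step 6: PC=5 exec 'MOV D, -1'. After: A=0 B=0 C=0 D=-1 ZF=0 PC=6
Step 7: PC=6 exec 'SUB B, 4'. After: A=0 B=-4 C=0 D=-1 ZF=0 PC=7
Step 8: PC=7 exec 'MOV C, 8'. After: A=0 B=-4 C=8 D=-1 ZF=0 PC=8
Step 9: PC=8 exec 'ADD A, A'. After: A=0 B=-4 C=8 D=-1 ZF=1 PC=9
Step 10: PC=9 exec 'MOV D, 1'. After: A=0 B=-4 C=8 D=1 ZF=1 PC=10
Step 11: PC=10 exec 'MOV B, 10'. After: A=0 B=10 C=8 D=1 ZF=1 PC=11
Step 12: PC=11 exec 'HALT'. After: A=0 B=10 C=8 D=1 ZF=1 PC=11 HALTED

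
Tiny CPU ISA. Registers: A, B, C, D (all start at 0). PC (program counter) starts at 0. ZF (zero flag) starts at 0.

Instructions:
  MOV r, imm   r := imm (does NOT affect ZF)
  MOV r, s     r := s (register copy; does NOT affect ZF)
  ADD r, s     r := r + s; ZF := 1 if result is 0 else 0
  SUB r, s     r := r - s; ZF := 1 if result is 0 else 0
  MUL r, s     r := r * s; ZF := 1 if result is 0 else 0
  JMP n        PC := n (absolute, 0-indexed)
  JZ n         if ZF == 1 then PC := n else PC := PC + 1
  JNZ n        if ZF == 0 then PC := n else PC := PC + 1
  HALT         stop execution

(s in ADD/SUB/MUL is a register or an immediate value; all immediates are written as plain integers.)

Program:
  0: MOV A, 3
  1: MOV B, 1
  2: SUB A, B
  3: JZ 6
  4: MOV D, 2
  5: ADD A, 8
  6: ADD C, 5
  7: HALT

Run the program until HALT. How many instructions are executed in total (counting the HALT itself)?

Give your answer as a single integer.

Answer: 8

Derivation:
Step 1: PC=0 exec 'MOV A, 3'. After: A=3 B=0 C=0 D=0 ZF=0 PC=1
Step 2: PC=1 exec 'MOV B, 1'. After: A=3 B=1 C=0 D=0 ZF=0 PC=2
Step 3: PC=2 exec 'SUB A, B'. After: A=2 B=1 C=0 D=0 ZF=0 PC=3
Step 4: PC=3 exec 'JZ 6'. After: A=2 B=1 C=0 D=0 ZF=0 PC=4
Step 5: PC=4 exec 'MOV D, 2'. After: A=2 B=1 C=0 D=2 ZF=0 PC=5
Step 6: PC=5 exec 'ADD A, 8'. After: A=10 B=1 C=0 D=2 ZF=0 PC=6
Step 7: PC=6 exec 'ADD C, 5'. After: A=10 B=1 C=5 D=2 ZF=0 PC=7
Step 8: PC=7 exec 'HALT'. After: A=10 B=1 C=5 D=2 ZF=0 PC=7 HALTED
Total instructions executed: 8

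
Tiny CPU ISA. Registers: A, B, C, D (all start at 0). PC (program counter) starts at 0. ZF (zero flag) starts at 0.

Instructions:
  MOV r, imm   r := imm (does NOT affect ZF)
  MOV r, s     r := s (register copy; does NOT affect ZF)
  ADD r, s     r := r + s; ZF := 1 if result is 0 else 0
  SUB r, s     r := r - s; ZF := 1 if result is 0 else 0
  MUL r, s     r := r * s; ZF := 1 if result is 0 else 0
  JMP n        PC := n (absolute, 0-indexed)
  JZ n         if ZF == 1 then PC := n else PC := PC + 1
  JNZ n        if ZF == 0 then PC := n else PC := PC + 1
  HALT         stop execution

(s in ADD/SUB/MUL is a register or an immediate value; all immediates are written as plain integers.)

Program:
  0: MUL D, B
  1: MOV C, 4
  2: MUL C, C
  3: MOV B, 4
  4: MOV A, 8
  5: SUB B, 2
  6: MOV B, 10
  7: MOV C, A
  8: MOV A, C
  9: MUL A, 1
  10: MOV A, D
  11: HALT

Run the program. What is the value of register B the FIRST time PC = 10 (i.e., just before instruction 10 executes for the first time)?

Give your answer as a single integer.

Step 1: PC=0 exec 'MUL D, B'. After: A=0 B=0 C=0 D=0 ZF=1 PC=1
Step 2: PC=1 exec 'MOV C, 4'. After: A=0 B=0 C=4 D=0 ZF=1 PC=2
Step 3: PC=2 exec 'MUL C, C'. After: A=0 B=0 C=16 D=0 ZF=0 PC=3
Step 4: PC=3 exec 'MOV B, 4'. After: A=0 B=4 C=16 D=0 ZF=0 PC=4
Step 5: PC=4 exec 'MOV A, 8'. After: A=8 B=4 C=16 D=0 ZF=0 PC=5
Step 6: PC=5 exec 'SUB B, 2'. After: A=8 B=2 C=16 D=0 ZF=0 PC=6
Step 7: PC=6 exec 'MOV B, 10'. After: A=8 B=10 C=16 D=0 ZF=0 PC=7
Step 8: PC=7 exec 'MOV C, A'. After: A=8 B=10 C=8 D=0 ZF=0 PC=8
Step 9: PC=8 exec 'MOV A, C'. After: A=8 B=10 C=8 D=0 ZF=0 PC=9
Step 10: PC=9 exec 'MUL A, 1'. After: A=8 B=10 C=8 D=0 ZF=0 PC=10
First time PC=10: B=10

10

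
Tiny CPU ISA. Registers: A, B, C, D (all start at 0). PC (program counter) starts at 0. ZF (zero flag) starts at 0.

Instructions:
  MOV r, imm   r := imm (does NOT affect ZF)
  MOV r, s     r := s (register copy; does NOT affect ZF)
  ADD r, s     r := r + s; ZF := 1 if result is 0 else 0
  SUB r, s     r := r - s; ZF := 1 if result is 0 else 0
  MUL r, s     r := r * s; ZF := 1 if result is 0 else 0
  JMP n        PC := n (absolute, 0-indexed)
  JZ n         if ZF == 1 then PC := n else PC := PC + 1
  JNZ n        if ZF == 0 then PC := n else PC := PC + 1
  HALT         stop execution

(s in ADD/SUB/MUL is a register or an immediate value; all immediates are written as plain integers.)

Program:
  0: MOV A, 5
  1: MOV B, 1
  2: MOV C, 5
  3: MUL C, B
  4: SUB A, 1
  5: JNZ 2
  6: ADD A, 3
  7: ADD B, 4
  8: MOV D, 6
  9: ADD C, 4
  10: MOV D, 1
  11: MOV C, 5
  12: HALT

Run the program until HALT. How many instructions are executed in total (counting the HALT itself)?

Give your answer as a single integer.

Step 1: PC=0 exec 'MOV A, 5'. After: A=5 B=0 C=0 D=0 ZF=0 PC=1
Step 2: PC=1 exec 'MOV B, 1'. After: A=5 B=1 C=0 D=0 ZF=0 PC=2
Step 3: PC=2 exec 'MOV C, 5'. After: A=5 B=1 C=5 D=0 ZF=0 PC=3
Step 4: PC=3 exec 'MUL C, B'. After: A=5 B=1 C=5 D=0 ZF=0 PC=4
Step 5: PC=4 exec 'SUB A, 1'. After: A=4 B=1 C=5 D=0 ZF=0 PC=5
Step 6: PC=5 exec 'JNZ 2'. After: A=4 B=1 C=5 D=0 ZF=0 PC=2
Step 7: PC=2 exec 'MOV C, 5'. After: A=4 B=1 C=5 D=0 ZF=0 PC=3
Step 8: PC=3 exec 'MUL C, B'. After: A=4 B=1 C=5 D=0 ZF=0 PC=4
Step 9: PC=4 exec 'SUB A, 1'. After: A=3 B=1 C=5 D=0 ZF=0 PC=5
Step 10: PC=5 exec 'JNZ 2'. After: A=3 B=1 C=5 D=0 ZF=0 PC=2
Step 11: PC=2 exec 'MOV C, 5'. After: A=3 B=1 C=5 D=0 ZF=0 PC=3
Step 12: PC=3 exec 'MUL C, B'. After: A=3 B=1 C=5 D=0 ZF=0 PC=4
Step 13: PC=4 exec 'SUB A, 1'. After: A=2 B=1 C=5 D=0 ZF=0 PC=5
Step 14: PC=5 exec 'JNZ 2'. After: A=2 B=1 C=5 D=0 ZF=0 PC=2
Step 15: PC=2 exec 'MOV C, 5'. After: A=2 B=1 C=5 D=0 ZF=0 PC=3
Step 16: PC=3 exec 'MUL C, B'. After: A=2 B=1 C=5 D=0 ZF=0 PC=4
Step 17: PC=4 exec 'SUB A, 1'. After: A=1 B=1 C=5 D=0 ZF=0 PC=5
Step 18: PC=5 exec 'JNZ 2'. After: A=1 B=1 C=5 D=0 ZF=0 PC=2
Step 19: PC=2 exec 'MOV C, 5'. After: A=1 B=1 C=5 D=0 ZF=0 PC=3
Step 20: PC=3 exec 'MUL C, B'. After: A=1 B=1 C=5 D=0 ZF=0 PC=4
Step 21: PC=4 exec 'SUB A, 1'. After: A=0 B=1 C=5 D=0 ZF=1 PC=5
Step 22: PC=5 exec 'JNZ 2'. After: A=0 B=1 C=5 D=0 ZF=1 PC=6
Step 23: PC=6 exec 'ADD A, 3'. After: A=3 B=1 C=5 D=0 ZF=0 PC=7
Step 24: PC=7 exec 'ADD B, 4'. After: A=3 B=5 C=5 D=0 ZF=0 PC=8
Step 25: PC=8 exec 'MOV D, 6'. After: A=3 B=5 C=5 D=6 ZF=0 PC=9
Step 26: PC=9 exec 'ADD C, 4'. After: A=3 B=5 C=9 D=6 ZF=0 PC=10
Step 27: PC=10 exec 'MOV D, 1'. After: A=3 B=5 C=9 D=1 ZF=0 PC=11
Step 28: PC=11 exec 'MOV C, 5'. After: A=3 B=5 C=5 D=1 ZF=0 PC=12
Step 29: PC=12 exec 'HALT'. After: A=3 B=5 C=5 D=1 ZF=0 PC=12 HALTED
Total instructions executed: 29

Answer: 29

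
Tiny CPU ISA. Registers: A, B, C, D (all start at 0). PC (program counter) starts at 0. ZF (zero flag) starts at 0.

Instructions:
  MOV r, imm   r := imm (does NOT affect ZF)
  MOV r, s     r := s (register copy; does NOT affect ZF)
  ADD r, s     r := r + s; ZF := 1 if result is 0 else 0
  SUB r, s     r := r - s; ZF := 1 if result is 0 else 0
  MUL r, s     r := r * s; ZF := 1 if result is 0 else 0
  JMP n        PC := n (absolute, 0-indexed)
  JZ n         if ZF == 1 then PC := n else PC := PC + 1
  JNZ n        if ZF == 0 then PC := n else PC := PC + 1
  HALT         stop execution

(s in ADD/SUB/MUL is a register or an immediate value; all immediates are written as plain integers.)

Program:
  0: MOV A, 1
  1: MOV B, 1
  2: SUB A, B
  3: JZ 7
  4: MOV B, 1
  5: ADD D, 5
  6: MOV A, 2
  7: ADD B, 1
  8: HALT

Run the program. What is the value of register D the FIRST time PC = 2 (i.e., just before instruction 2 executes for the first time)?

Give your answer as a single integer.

Step 1: PC=0 exec 'MOV A, 1'. After: A=1 B=0 C=0 D=0 ZF=0 PC=1
Step 2: PC=1 exec 'MOV B, 1'. After: A=1 B=1 C=0 D=0 ZF=0 PC=2
First time PC=2: D=0

0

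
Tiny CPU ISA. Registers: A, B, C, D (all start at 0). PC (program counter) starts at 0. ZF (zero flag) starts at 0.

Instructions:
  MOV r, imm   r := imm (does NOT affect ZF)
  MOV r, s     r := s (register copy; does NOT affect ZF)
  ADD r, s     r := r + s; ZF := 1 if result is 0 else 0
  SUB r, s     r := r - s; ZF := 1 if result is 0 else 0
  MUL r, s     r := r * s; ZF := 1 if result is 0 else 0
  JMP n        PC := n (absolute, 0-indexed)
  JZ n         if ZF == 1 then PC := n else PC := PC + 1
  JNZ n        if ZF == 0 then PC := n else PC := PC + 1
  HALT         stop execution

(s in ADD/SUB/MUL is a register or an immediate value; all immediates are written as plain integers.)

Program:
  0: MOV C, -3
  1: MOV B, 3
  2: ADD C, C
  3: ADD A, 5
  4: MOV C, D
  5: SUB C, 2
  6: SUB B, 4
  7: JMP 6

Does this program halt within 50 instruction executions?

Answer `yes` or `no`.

Step 1: PC=0 exec 'MOV C, -3'. After: A=0 B=0 C=-3 D=0 ZF=0 PC=1
Step 2: PC=1 exec 'MOV B, 3'. After: A=0 B=3 C=-3 D=0 ZF=0 PC=2
Step 3: PC=2 exec 'ADD C, C'. After: A=0 B=3 C=-6 D=0 ZF=0 PC=3
Step 4: PC=3 exec 'ADD A, 5'. After: A=5 B=3 C=-6 D=0 ZF=0 PC=4
Step 5: PC=4 exec 'MOV C, D'. After: A=5 B=3 C=0 D=0 ZF=0 PC=5
Step 6: PC=5 exec 'SUB C, 2'. After: A=5 B=3 C=-2 D=0 ZF=0 PC=6
Step 7: PC=6 exec 'SUB B, 4'. After: A=5 B=-1 C=-2 D=0 ZF=0 PC=7
Step 8: PC=7 exec 'JMP 6'. After: A=5 B=-1 C=-2 D=0 ZF=0 PC=6
Step 9: PC=6 exec 'SUB B, 4'. After: A=5 B=-5 C=-2 D=0 ZF=0 PC=7
Step 10: PC=7 exec 'JMP 6'. After: A=5 B=-5 C=-2 D=0 ZF=0 PC=6
Step 11: PC=6 exec 'SUB B, 4'. After: A=5 B=-9 C=-2 D=0 ZF=0 PC=7
Step 12: PC=7 exec 'JMP 6'. After: A=5 B=-9 C=-2 D=0 ZF=0 PC=6
Step 13: PC=6 exec 'SUB B, 4'. After: A=5 B=-13 C=-2 D=0 ZF=0 PC=7
Step 14: PC=7 exec 'JMP 6'. After: A=5 B=-13 C=-2 D=0 ZF=0 PC=6
Step 15: PC=6 exec 'SUB B, 4'. After: A=5 B=-17 C=-2 D=0 ZF=0 PC=7
After 50 steps: not halted. PC revisits the same instructions with no path to HALT; will never halt.

Answer: no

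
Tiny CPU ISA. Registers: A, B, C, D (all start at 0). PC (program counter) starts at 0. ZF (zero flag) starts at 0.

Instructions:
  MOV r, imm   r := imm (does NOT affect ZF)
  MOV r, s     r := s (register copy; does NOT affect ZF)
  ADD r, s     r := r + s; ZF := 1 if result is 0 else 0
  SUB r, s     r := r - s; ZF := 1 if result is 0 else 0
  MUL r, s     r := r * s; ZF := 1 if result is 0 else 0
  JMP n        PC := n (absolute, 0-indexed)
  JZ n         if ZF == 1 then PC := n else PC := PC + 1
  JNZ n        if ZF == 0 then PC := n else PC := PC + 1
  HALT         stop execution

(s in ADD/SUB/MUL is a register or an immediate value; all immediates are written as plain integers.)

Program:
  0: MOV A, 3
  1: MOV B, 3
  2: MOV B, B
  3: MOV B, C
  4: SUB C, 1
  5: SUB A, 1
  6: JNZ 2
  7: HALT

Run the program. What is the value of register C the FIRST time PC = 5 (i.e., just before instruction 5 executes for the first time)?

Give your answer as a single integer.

Step 1: PC=0 exec 'MOV A, 3'. After: A=3 B=0 C=0 D=0 ZF=0 PC=1
Step 2: PC=1 exec 'MOV B, 3'. After: A=3 B=3 C=0 D=0 ZF=0 PC=2
Step 3: PC=2 exec 'MOV B, B'. After: A=3 B=3 C=0 D=0 ZF=0 PC=3
Step 4: PC=3 exec 'MOV B, C'. After: A=3 B=0 C=0 D=0 ZF=0 PC=4
Step 5: PC=4 exec 'SUB C, 1'. After: A=3 B=0 C=-1 D=0 ZF=0 PC=5
First time PC=5: C=-1

-1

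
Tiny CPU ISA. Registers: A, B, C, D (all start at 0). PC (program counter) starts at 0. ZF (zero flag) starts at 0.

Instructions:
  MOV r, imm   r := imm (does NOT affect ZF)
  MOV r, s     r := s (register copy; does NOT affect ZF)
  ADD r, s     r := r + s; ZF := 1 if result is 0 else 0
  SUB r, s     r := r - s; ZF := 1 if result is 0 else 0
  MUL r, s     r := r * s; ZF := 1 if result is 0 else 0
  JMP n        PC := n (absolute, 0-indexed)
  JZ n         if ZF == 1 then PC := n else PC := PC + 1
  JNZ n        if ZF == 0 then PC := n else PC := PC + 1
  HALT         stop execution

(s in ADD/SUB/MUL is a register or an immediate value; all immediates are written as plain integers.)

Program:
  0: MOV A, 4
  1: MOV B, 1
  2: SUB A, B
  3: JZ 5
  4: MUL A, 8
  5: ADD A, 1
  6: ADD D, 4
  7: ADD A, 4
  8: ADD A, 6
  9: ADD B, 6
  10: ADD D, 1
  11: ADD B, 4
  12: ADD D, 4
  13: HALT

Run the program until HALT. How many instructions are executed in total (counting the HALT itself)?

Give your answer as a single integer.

Step 1: PC=0 exec 'MOV A, 4'. After: A=4 B=0 C=0 D=0 ZF=0 PC=1
Step 2: PC=1 exec 'MOV B, 1'. After: A=4 B=1 C=0 D=0 ZF=0 PC=2
Step 3: PC=2 exec 'SUB A, B'. After: A=3 B=1 C=0 D=0 ZF=0 PC=3
Step 4: PC=3 exec 'JZ 5'. After: A=3 B=1 C=0 D=0 ZF=0 PC=4
Step 5: PC=4 exec 'MUL A, 8'. After: A=24 B=1 C=0 D=0 ZF=0 PC=5
Step 6: PC=5 exec 'ADD A, 1'. After: A=25 B=1 C=0 D=0 ZF=0 PC=6
Step 7: PC=6 exec 'ADD D, 4'. After: A=25 B=1 C=0 D=4 ZF=0 PC=7
Step 8: PC=7 exec 'ADD A, 4'. After: A=29 B=1 C=0 D=4 ZF=0 PC=8
Step 9: PC=8 exec 'ADD A, 6'. After: A=35 B=1 C=0 D=4 ZF=0 PC=9
Step 10: PC=9 exec 'ADD B, 6'. After: A=35 B=7 C=0 D=4 ZF=0 PC=10
Step 11: PC=10 exec 'ADD D, 1'. After: A=35 B=7 C=0 D=5 ZF=0 PC=11
Step 12: PC=11 exec 'ADD B, 4'. After: A=35 B=11 C=0 D=5 ZF=0 PC=12
Step 13: PC=12 exec 'ADD D, 4'. After: A=35 B=11 C=0 D=9 ZF=0 PC=13
Step 14: PC=13 exec 'HALT'. After: A=35 B=11 C=0 D=9 ZF=0 PC=13 HALTED
Total instructions executed: 14

Answer: 14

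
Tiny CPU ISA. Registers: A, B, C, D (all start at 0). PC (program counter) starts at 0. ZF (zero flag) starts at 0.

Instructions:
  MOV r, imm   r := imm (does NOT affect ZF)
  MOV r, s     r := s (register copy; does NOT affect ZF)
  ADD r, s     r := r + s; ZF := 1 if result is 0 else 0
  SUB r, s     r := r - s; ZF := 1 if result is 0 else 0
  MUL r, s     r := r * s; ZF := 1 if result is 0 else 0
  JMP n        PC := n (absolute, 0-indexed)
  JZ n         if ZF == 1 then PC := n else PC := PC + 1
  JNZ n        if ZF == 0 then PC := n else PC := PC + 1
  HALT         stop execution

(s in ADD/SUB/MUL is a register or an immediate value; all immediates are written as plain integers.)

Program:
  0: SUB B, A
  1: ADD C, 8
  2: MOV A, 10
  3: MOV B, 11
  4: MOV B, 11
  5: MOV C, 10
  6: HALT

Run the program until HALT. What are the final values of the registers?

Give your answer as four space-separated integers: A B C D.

Answer: 10 11 10 0

Derivation:
Step 1: PC=0 exec 'SUB B, A'. After: A=0 B=0 C=0 D=0 ZF=1 PC=1
Step 2: PC=1 exec 'ADD C, 8'. After: A=0 B=0 C=8 D=0 ZF=0 PC=2
Step 3: PC=2 exec 'MOV A, 10'. After: A=10 B=0 C=8 D=0 ZF=0 PC=3
Step 4: PC=3 exec 'MOV B, 11'. After: A=10 B=11 C=8 D=0 ZF=0 PC=4
Step 5: PC=4 exec 'MOV B, 11'. After: A=10 B=11 C=8 D=0 ZF=0 PC=5
Step 6: PC=5 exec 'MOV C, 10'. After: A=10 B=11 C=10 D=0 ZF=0 PC=6
Step 7: PC=6 exec 'HALT'. After: A=10 B=11 C=10 D=0 ZF=0 PC=6 HALTED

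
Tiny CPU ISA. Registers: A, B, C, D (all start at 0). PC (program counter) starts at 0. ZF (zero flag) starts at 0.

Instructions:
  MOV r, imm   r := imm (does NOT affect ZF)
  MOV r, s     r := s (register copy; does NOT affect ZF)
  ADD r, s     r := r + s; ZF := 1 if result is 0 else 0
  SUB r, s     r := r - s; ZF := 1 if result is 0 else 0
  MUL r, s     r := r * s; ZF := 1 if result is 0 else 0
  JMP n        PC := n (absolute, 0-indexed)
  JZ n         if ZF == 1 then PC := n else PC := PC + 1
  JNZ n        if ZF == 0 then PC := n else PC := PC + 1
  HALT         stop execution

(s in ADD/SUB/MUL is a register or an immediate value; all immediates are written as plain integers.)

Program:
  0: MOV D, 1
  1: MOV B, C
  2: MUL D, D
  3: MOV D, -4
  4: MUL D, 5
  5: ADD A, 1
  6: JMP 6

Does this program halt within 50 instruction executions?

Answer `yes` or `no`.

Step 1: PC=0 exec 'MOV D, 1'. After: A=0 B=0 C=0 D=1 ZF=0 PC=1
Step 2: PC=1 exec 'MOV B, C'. After: A=0 B=0 C=0 D=1 ZF=0 PC=2
Step 3: PC=2 exec 'MUL D, D'. After: A=0 B=0 C=0 D=1 ZF=0 PC=3
Step 4: PC=3 exec 'MOV D, -4'. After: A=0 B=0 C=0 D=-4 ZF=0 PC=4
Step 5: PC=4 exec 'MUL D, 5'. After: A=0 B=0 C=0 D=-20 ZF=0 PC=5
Step 6: PC=5 exec 'ADD A, 1'. After: A=1 B=0 C=0 D=-20 ZF=0 PC=6
Step 7: PC=6 exec 'JMP 6'. After: A=1 B=0 C=0 D=-20 ZF=0 PC=6
State after step 7 equals state after step 6: the program is in a cycle of length 1 and will never halt.

Answer: no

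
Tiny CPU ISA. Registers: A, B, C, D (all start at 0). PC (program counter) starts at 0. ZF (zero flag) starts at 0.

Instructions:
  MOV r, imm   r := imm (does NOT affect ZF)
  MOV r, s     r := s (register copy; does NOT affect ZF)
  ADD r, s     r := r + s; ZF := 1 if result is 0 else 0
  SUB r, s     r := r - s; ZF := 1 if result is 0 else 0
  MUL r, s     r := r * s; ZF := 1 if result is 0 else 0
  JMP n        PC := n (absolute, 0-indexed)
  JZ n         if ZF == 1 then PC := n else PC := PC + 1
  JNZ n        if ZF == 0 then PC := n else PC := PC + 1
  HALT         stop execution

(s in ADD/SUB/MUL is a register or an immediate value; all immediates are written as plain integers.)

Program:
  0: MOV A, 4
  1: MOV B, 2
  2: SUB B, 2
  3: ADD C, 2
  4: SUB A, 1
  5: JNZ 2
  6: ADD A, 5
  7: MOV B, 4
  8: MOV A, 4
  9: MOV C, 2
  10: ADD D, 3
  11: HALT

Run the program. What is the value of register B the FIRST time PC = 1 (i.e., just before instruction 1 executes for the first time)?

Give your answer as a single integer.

Step 1: PC=0 exec 'MOV A, 4'. After: A=4 B=0 C=0 D=0 ZF=0 PC=1
First time PC=1: B=0

0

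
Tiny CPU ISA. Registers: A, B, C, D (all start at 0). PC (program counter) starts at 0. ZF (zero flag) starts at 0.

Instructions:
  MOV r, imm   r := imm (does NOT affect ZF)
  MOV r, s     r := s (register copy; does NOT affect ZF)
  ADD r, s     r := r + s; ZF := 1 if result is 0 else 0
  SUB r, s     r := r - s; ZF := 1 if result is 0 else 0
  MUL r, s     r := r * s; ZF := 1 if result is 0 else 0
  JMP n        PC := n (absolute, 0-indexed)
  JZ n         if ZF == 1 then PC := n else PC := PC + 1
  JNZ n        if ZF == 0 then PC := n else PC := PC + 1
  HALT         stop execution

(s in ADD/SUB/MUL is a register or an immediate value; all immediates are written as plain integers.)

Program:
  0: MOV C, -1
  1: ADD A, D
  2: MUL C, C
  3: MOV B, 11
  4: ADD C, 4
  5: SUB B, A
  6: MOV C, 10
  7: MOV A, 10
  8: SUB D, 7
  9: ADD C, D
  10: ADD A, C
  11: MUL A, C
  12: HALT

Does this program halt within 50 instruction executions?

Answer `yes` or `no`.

Answer: yes

Derivation:
Step 1: PC=0 exec 'MOV C, -1'. After: A=0 B=0 C=-1 D=0 ZF=0 PC=1
Step 2: PC=1 exec 'ADD A, D'. After: A=0 B=0 C=-1 D=0 ZF=1 PC=2
Step 3: PC=2 exec 'MUL C, C'. After: A=0 B=0 C=1 D=0 ZF=0 PC=3
Step 4: PC=3 exec 'MOV B, 11'. After: A=0 B=11 C=1 D=0 ZF=0 PC=4
Step 5: PC=4 exec 'ADD C, 4'. After: A=0 B=11 C=5 D=0 ZF=0 PC=5
Step 6: PC=5 exec 'SUB B, A'. After: A=0 B=11 C=5 D=0 ZF=0 PC=6
Step 7: PC=6 exec 'MOV C, 10'. After: A=0 B=11 C=10 D=0 ZF=0 PC=7
Step 8: PC=7 exec 'MOV A, 10'. After: A=10 B=11 C=10 D=0 ZF=0 PC=8
Step 9: PC=8 exec 'SUB D, 7'. After: A=10 B=11 C=10 D=-7 ZF=0 PC=9
Step 10: PC=9 exec 'ADD C, D'. After: A=10 B=11 C=3 D=-7 ZF=0 PC=10
Step 11: PC=10 exec 'ADD A, C'. After: A=13 B=11 C=3 D=-7 ZF=0 PC=11
Step 12: PC=11 exec 'MUL A, C'. After: A=39 B=11 C=3 D=-7 ZF=0 PC=12
Step 13: PC=12 exec 'HALT'. After: A=39 B=11 C=3 D=-7 ZF=0 PC=12 HALTED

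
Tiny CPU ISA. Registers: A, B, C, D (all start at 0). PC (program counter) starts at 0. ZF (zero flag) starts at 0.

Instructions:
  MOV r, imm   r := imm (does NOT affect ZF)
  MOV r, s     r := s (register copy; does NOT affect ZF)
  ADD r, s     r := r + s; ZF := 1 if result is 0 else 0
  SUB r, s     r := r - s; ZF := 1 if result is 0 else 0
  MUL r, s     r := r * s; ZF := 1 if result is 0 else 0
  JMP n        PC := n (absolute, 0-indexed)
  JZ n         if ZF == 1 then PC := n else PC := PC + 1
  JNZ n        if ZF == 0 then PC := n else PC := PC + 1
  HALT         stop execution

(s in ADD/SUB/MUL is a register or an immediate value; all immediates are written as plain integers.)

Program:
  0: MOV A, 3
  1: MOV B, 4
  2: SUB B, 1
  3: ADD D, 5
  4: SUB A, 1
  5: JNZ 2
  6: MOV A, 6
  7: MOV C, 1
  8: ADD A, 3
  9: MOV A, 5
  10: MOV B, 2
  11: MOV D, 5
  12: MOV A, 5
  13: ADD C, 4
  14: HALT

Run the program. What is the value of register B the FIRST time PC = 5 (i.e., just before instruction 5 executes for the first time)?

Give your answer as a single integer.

Step 1: PC=0 exec 'MOV A, 3'. After: A=3 B=0 C=0 D=0 ZF=0 PC=1
Step 2: PC=1 exec 'MOV B, 4'. After: A=3 B=4 C=0 D=0 ZF=0 PC=2
Step 3: PC=2 exec 'SUB B, 1'. After: A=3 B=3 C=0 D=0 ZF=0 PC=3
Step 4: PC=3 exec 'ADD D, 5'. After: A=3 B=3 C=0 D=5 ZF=0 PC=4
Step 5: PC=4 exec 'SUB A, 1'. After: A=2 B=3 C=0 D=5 ZF=0 PC=5
First time PC=5: B=3

3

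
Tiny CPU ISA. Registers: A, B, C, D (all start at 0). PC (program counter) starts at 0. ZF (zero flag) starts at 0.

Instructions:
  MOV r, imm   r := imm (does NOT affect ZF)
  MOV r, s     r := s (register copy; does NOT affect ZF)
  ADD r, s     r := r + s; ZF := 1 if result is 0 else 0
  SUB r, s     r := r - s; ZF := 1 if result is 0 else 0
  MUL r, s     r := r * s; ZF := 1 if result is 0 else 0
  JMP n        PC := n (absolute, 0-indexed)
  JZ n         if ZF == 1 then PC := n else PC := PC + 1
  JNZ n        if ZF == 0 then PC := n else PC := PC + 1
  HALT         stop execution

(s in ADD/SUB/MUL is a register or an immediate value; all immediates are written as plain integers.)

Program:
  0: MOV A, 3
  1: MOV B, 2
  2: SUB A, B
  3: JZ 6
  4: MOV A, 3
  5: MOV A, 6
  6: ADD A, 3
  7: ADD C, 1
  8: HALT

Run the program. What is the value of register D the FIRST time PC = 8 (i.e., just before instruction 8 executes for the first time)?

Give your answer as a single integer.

Step 1: PC=0 exec 'MOV A, 3'. After: A=3 B=0 C=0 D=0 ZF=0 PC=1
Step 2: PC=1 exec 'MOV B, 2'. After: A=3 B=2 C=0 D=0 ZF=0 PC=2
Step 3: PC=2 exec 'SUB A, B'. After: A=1 B=2 C=0 D=0 ZF=0 PC=3
Step 4: PC=3 exec 'JZ 6'. After: A=1 B=2 C=0 D=0 ZF=0 PC=4
Step 5: PC=4 exec 'MOV A, 3'. After: A=3 B=2 C=0 D=0 ZF=0 PC=5
Step 6: PC=5 exec 'MOV A, 6'. After: A=6 B=2 C=0 D=0 ZF=0 PC=6
Step 7: PC=6 exec 'ADD A, 3'. After: A=9 B=2 C=0 D=0 ZF=0 PC=7
Step 8: PC=7 exec 'ADD C, 1'. After: A=9 B=2 C=1 D=0 ZF=0 PC=8
First time PC=8: D=0

0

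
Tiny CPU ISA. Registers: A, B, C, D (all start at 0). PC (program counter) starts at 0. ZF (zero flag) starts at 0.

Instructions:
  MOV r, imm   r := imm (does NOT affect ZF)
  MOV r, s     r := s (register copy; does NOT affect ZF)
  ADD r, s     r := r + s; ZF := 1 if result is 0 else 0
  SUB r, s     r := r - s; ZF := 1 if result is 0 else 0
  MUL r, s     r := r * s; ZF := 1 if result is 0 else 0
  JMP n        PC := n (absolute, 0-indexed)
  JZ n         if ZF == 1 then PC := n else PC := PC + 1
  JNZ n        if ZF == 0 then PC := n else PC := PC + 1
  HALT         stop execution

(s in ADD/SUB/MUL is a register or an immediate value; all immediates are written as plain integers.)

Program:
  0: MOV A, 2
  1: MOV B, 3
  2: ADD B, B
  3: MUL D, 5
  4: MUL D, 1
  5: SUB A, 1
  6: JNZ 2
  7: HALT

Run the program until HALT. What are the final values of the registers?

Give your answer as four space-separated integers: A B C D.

Step 1: PC=0 exec 'MOV A, 2'. After: A=2 B=0 C=0 D=0 ZF=0 PC=1
Step 2: PC=1 exec 'MOV B, 3'. After: A=2 B=3 C=0 D=0 ZF=0 PC=2
Step 3: PC=2 exec 'ADD B, B'. After: A=2 B=6 C=0 D=0 ZF=0 PC=3
Step 4: PC=3 exec 'MUL D, 5'. After: A=2 B=6 C=0 D=0 ZF=1 PC=4
Step 5: PC=4 exec 'MUL D, 1'. After: A=2 B=6 C=0 D=0 ZF=1 PC=5
Step 6: PC=5 exec 'SUB A, 1'. After: A=1 B=6 C=0 D=0 ZF=0 PC=6
Step 7: PC=6 exec 'JNZ 2'. After: A=1 B=6 C=0 D=0 ZF=0 PC=2
Step 8: PC=2 exec 'ADD B, B'. After: A=1 B=12 C=0 D=0 ZF=0 PC=3
Step 9: PC=3 exec 'MUL D, 5'. After: A=1 B=12 C=0 D=0 ZF=1 PC=4
Step 10: PC=4 exec 'MUL D, 1'. After: A=1 B=12 C=0 D=0 ZF=1 PC=5
Step 11: PC=5 exec 'SUB A, 1'. After: A=0 B=12 C=0 D=0 ZF=1 PC=6
Step 12: PC=6 exec 'JNZ 2'. After: A=0 B=12 C=0 D=0 ZF=1 PC=7
Step 13: PC=7 exec 'HALT'. After: A=0 B=12 C=0 D=0 ZF=1 PC=7 HALTED

Answer: 0 12 0 0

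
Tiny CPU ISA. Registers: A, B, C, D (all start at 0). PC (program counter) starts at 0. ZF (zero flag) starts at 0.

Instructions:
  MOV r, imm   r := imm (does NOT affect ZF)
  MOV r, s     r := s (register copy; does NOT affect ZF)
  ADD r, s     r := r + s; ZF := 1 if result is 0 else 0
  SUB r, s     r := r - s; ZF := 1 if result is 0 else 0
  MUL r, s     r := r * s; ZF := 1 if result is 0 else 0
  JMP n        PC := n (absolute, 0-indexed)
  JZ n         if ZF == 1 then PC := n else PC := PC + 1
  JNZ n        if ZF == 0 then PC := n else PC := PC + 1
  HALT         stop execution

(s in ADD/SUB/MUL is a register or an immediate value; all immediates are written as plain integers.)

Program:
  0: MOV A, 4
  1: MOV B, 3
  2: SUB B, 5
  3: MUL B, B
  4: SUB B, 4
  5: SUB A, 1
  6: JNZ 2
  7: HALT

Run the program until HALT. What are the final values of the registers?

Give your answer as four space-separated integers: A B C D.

Step 1: PC=0 exec 'MOV A, 4'. After: A=4 B=0 C=0 D=0 ZF=0 PC=1
Step 2: PC=1 exec 'MOV B, 3'. After: A=4 B=3 C=0 D=0 ZF=0 PC=2
Step 3: PC=2 exec 'SUB B, 5'. After: A=4 B=-2 C=0 D=0 ZF=0 PC=3
Step 4: PC=3 exec 'MUL B, B'. After: A=4 B=4 C=0 D=0 ZF=0 PC=4
Step 5: PC=4 exec 'SUB B, 4'. After: A=4 B=0 C=0 D=0 ZF=1 PC=5
Step 6: PC=5 exec 'SUB A, 1'. After: A=3 B=0 C=0 D=0 ZF=0 PC=6
Step 7: PC=6 exec 'JNZ 2'. After: A=3 B=0 C=0 D=0 ZF=0 PC=2
Step 8: PC=2 exec 'SUB B, 5'. After: A=3 B=-5 C=0 D=0 ZF=0 PC=3
Step 9: PC=3 exec 'MUL B, B'. After: A=3 B=25 C=0 D=0 ZF=0 PC=4
Step 10: PC=4 exec 'SUB B, 4'. After: A=3 B=21 C=0 D=0 ZF=0 PC=5
Step 11: PC=5 exec 'SUB A, 1'. After: A=2 B=21 C=0 D=0 ZF=0 PC=6
Step 12: PC=6 exec 'JNZ 2'. After: A=2 B=21 C=0 D=0 ZF=0 PC=2
Step 13: PC=2 exec 'SUB B, 5'. After: A=2 B=16 C=0 D=0 ZF=0 PC=3
Step 14: PC=3 exec 'MUL B, B'. After: A=2 B=256 C=0 D=0 ZF=0 PC=4
Step 15: PC=4 exec 'SUB B, 4'. After: A=2 B=252 C=0 D=0 ZF=0 PC=5
Step 16: PC=5 exec 'SUB A, 1'. After: A=1 B=252 C=0 D=0 ZF=0 PC=6
Step 17: PC=6 exec 'JNZ 2'. After: A=1 B=252 C=0 D=0 ZF=0 PC=2
Step 18: PC=2 exec 'SUB B, 5'. After: A=1 B=247 C=0 D=0 ZF=0 PC=3
Step 19: PC=3 exec 'MUL B, B'. After: A=1 B=61009 C=0 D=0 ZF=0 PC=4
Step 20: PC=4 exec 'SUB B, 4'. After: A=1 B=61005 C=0 D=0 ZF=0 PC=5
Step 21: PC=5 exec 'SUB A, 1'. After: A=0 B=61005 C=0 D=0 ZF=1 PC=6
Step 22: PC=6 exec 'JNZ 2'. After: A=0 B=61005 C=0 D=0 ZF=1 PC=7
Step 23: PC=7 exec 'HALT'. After: A=0 B=61005 C=0 D=0 ZF=1 PC=7 HALTED

Answer: 0 61005 0 0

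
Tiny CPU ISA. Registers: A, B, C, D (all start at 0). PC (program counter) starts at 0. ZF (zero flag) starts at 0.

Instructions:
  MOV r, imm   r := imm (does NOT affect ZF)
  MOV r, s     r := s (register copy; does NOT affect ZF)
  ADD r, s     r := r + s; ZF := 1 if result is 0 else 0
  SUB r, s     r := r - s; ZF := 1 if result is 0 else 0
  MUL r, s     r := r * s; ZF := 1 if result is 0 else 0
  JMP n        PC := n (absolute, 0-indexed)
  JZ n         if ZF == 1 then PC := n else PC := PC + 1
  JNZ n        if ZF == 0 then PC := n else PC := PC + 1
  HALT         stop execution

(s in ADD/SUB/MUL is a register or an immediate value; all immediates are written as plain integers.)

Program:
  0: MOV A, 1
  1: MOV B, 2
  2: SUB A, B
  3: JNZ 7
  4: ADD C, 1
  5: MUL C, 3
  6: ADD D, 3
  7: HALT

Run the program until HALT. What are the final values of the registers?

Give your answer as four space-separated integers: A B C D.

Step 1: PC=0 exec 'MOV A, 1'. After: A=1 B=0 C=0 D=0 ZF=0 PC=1
Step 2: PC=1 exec 'MOV B, 2'. After: A=1 B=2 C=0 D=0 ZF=0 PC=2
Step 3: PC=2 exec 'SUB A, B'. After: A=-1 B=2 C=0 D=0 ZF=0 PC=3
Step 4: PC=3 exec 'JNZ 7'. After: A=-1 B=2 C=0 D=0 ZF=0 PC=7
Step 5: PC=7 exec 'HALT'. After: A=-1 B=2 C=0 D=0 ZF=0 PC=7 HALTED

Answer: -1 2 0 0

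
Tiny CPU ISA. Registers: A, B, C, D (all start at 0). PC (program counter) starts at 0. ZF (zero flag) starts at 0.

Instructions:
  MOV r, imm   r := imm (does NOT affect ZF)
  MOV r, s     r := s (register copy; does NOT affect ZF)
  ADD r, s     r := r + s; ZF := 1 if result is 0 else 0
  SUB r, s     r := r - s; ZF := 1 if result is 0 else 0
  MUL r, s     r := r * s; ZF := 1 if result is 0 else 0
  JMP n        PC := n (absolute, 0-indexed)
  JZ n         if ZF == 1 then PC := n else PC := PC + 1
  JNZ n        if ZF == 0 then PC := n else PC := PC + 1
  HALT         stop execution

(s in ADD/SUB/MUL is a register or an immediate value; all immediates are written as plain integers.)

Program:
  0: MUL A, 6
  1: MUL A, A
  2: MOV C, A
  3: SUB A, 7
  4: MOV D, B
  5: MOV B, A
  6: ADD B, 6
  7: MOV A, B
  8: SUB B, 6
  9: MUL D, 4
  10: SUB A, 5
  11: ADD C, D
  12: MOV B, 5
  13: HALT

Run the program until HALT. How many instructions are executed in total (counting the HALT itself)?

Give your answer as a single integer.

Answer: 14

Derivation:
Step 1: PC=0 exec 'MUL A, 6'. After: A=0 B=0 C=0 D=0 ZF=1 PC=1
Step 2: PC=1 exec 'MUL A, A'. After: A=0 B=0 C=0 D=0 ZF=1 PC=2
Step 3: PC=2 exec 'MOV C, A'. After: A=0 B=0 C=0 D=0 ZF=1 PC=3
Step 4: PC=3 exec 'SUB A, 7'. After: A=-7 B=0 C=0 D=0 ZF=0 PC=4
Step 5: PC=4 exec 'MOV D, B'. After: A=-7 B=0 C=0 D=0 ZF=0 PC=5
Step 6: PC=5 exec 'MOV B, A'. After: A=-7 B=-7 C=0 D=0 ZF=0 PC=6
Step 7: PC=6 exec 'ADD B, 6'. After: A=-7 B=-1 C=0 D=0 ZF=0 PC=7
Step 8: PC=7 exec 'MOV A, B'. After: A=-1 B=-1 C=0 D=0 ZF=0 PC=8
Step 9: PC=8 exec 'SUB B, 6'. After: A=-1 B=-7 C=0 D=0 ZF=0 PC=9
Step 10: PC=9 exec 'MUL D, 4'. After: A=-1 B=-7 C=0 D=0 ZF=1 PC=10
Step 11: PC=10 exec 'SUB A, 5'. After: A=-6 B=-7 C=0 D=0 ZF=0 PC=11
Step 12: PC=11 exec 'ADD C, D'. After: A=-6 B=-7 C=0 D=0 ZF=1 PC=12
Step 13: PC=12 exec 'MOV B, 5'. After: A=-6 B=5 C=0 D=0 ZF=1 PC=13
Step 14: PC=13 exec 'HALT'. After: A=-6 B=5 C=0 D=0 ZF=1 PC=13 HALTED
Total instructions executed: 14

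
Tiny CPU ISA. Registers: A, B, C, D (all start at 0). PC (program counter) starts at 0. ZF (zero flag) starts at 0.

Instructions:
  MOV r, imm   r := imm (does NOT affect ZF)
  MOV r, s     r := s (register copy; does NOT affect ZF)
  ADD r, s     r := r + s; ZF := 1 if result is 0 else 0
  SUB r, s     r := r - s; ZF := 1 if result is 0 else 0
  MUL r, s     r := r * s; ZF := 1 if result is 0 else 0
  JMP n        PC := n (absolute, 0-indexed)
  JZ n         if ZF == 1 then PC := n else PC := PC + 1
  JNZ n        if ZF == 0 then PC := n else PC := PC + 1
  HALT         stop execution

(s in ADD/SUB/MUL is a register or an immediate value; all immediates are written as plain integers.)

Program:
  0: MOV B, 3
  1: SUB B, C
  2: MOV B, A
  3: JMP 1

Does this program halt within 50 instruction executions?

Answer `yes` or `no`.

Answer: no

Derivation:
Step 1: PC=0 exec 'MOV B, 3'. After: A=0 B=3 C=0 D=0 ZF=0 PC=1
Step 2: PC=1 exec 'SUB B, C'. After: A=0 B=3 C=0 D=0 ZF=0 PC=2
Step 3: PC=2 exec 'MOV B, A'. After: A=0 B=0 C=0 D=0 ZF=0 PC=3
Step 4: PC=3 exec 'JMP 1'. After: A=0 B=0 C=0 D=0 ZF=0 PC=1
Step 5: PC=1 exec 'SUB B, C'. After: A=0 B=0 C=0 D=0 ZF=1 PC=2
Step 6: PC=2 exec 'MOV B, A'. After: A=0 B=0 C=0 D=0 ZF=1 PC=3
Step 7: PC=3 exec 'JMP 1'. After: A=0 B=0 C=0 D=0 ZF=1 PC=1
Step 8: PC=1 exec 'SUB B, C'. After: A=0 B=0 C=0 D=0 ZF=1 PC=2
State after step 8 equals state after step 5: the program is in a cycle of length 3 and will never halt.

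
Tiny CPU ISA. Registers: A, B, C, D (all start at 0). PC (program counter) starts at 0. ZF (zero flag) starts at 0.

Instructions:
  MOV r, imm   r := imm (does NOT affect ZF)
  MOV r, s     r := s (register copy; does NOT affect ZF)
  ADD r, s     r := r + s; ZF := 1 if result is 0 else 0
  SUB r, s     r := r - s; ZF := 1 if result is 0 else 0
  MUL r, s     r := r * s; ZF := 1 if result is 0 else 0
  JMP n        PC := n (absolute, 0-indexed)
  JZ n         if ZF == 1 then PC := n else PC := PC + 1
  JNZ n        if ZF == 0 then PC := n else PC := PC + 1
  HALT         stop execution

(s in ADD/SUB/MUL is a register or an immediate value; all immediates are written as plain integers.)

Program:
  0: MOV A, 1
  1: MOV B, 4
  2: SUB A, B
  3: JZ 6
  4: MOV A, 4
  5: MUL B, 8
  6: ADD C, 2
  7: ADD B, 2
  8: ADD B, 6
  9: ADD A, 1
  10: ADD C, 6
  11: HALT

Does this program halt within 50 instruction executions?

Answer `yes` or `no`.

Answer: yes

Derivation:
Step 1: PC=0 exec 'MOV A, 1'. After: A=1 B=0 C=0 D=0 ZF=0 PC=1
Step 2: PC=1 exec 'MOV B, 4'. After: A=1 B=4 C=0 D=0 ZF=0 PC=2
Step 3: PC=2 exec 'SUB A, B'. After: A=-3 B=4 C=0 D=0 ZF=0 PC=3
Step 4: PC=3 exec 'JZ 6'. After: A=-3 B=4 C=0 D=0 ZF=0 PC=4
Step 5: PC=4 exec 'MOV A, 4'. After: A=4 B=4 C=0 D=0 ZF=0 PC=5
Step 6: PC=5 exec 'MUL B, 8'. After: A=4 B=32 C=0 D=0 ZF=0 PC=6
Step 7: PC=6 exec 'ADD C, 2'. After: A=4 B=32 C=2 D=0 ZF=0 PC=7
Step 8: PC=7 exec 'ADD B, 2'. After: A=4 B=34 C=2 D=0 ZF=0 PC=8
Step 9: PC=8 exec 'ADD B, 6'. After: A=4 B=40 C=2 D=0 ZF=0 PC=9
Step 10: PC=9 exec 'ADD A, 1'. After: A=5 B=40 C=2 D=0 ZF=0 PC=10
Step 11: PC=10 exec 'ADD C, 6'. After: A=5 B=40 C=8 D=0 ZF=0 PC=11
Step 12: PC=11 exec 'HALT'. After: A=5 B=40 C=8 D=0 ZF=0 PC=11 HALTED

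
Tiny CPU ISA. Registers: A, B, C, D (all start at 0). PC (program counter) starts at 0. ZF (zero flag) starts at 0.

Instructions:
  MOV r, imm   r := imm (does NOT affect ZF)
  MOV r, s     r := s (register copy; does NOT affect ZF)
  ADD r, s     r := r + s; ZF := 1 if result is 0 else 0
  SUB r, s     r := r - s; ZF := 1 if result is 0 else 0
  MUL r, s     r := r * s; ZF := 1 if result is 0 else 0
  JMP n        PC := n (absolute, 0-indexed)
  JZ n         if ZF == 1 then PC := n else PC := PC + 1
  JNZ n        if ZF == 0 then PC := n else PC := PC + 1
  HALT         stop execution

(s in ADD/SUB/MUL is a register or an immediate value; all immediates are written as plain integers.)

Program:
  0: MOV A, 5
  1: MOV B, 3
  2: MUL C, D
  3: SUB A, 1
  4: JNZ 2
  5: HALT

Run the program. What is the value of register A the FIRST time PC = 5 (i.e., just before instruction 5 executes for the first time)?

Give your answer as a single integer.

Step 1: PC=0 exec 'MOV A, 5'. After: A=5 B=0 C=0 D=0 ZF=0 PC=1
Step 2: PC=1 exec 'MOV B, 3'. After: A=5 B=3 C=0 D=0 ZF=0 PC=2
Step 3: PC=2 exec 'MUL C, D'. After: A=5 B=3 C=0 D=0 ZF=1 PC=3
Step 4: PC=3 exec 'SUB A, 1'. After: A=4 B=3 C=0 D=0 ZF=0 PC=4
Step 5: PC=4 exec 'JNZ 2'. After: A=4 B=3 C=0 D=0 ZF=0 PC=2
Step 6: PC=2 exec 'MUL C, D'. After: A=4 B=3 C=0 D=0 ZF=1 PC=3
Step 7: PC=3 exec 'SUB A, 1'. After: A=3 B=3 C=0 D=0 ZF=0 PC=4
Step 8: PC=4 exec 'JNZ 2'. After: A=3 B=3 C=0 D=0 ZF=0 PC=2
Step 9: PC=2 exec 'MUL C, D'. After: A=3 B=3 C=0 D=0 ZF=1 PC=3
Step 10: PC=3 exec 'SUB A, 1'. After: A=2 B=3 C=0 D=0 ZF=0 PC=4
Step 11: PC=4 exec 'JNZ 2'. After: A=2 B=3 C=0 D=0 ZF=0 PC=2
Step 12: PC=2 exec 'MUL C, D'. After: A=2 B=3 C=0 D=0 ZF=1 PC=3
Step 13: PC=3 exec 'SUB A, 1'. After: A=1 B=3 C=0 D=0 ZF=0 PC=4
Step 14: PC=4 exec 'JNZ 2'. After: A=1 B=3 C=0 D=0 ZF=0 PC=2
Step 15: PC=2 exec 'MUL C, D'. After: A=1 B=3 C=0 D=0 ZF=1 PC=3
Step 16: PC=3 exec 'SUB A, 1'. After: A=0 B=3 C=0 D=0 ZF=1 PC=4
Step 17: PC=4 exec 'JNZ 2'. After: A=0 B=3 C=0 D=0 ZF=1 PC=5
First time PC=5: A=0

0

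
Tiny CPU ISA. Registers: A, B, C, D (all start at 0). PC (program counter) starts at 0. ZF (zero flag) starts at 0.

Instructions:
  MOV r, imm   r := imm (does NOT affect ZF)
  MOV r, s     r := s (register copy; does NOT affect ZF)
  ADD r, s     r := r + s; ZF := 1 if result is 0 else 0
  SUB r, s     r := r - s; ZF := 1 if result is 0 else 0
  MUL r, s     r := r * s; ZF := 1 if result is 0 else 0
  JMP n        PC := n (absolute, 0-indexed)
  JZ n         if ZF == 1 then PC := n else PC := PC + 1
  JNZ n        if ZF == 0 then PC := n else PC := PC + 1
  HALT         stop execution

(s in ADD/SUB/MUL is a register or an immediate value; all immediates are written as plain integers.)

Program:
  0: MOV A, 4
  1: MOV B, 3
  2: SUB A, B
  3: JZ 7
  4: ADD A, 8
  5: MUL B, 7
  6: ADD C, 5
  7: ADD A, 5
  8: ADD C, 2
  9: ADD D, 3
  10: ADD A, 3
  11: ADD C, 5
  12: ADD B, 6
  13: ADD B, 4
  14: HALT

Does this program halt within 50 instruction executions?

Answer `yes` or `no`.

Answer: yes

Derivation:
Step 1: PC=0 exec 'MOV A, 4'. After: A=4 B=0 C=0 D=0 ZF=0 PC=1
Step 2: PC=1 exec 'MOV B, 3'. After: A=4 B=3 C=0 D=0 ZF=0 PC=2
Step 3: PC=2 exec 'SUB A, B'. After: A=1 B=3 C=0 D=0 ZF=0 PC=3
Step 4: PC=3 exec 'JZ 7'. After: A=1 B=3 C=0 D=0 ZF=0 PC=4
Step 5: PC=4 exec 'ADD A, 8'. After: A=9 B=3 C=0 D=0 ZF=0 PC=5
Step 6: PC=5 exec 'MUL B, 7'. After: A=9 B=21 C=0 D=0 ZF=0 PC=6
Step 7: PC=6 exec 'ADD C, 5'. After: A=9 B=21 C=5 D=0 ZF=0 PC=7
Step 8: PC=7 exec 'ADD A, 5'. After: A=14 B=21 C=5 D=0 ZF=0 PC=8
Step 9: PC=8 exec 'ADD C, 2'. After: A=14 B=21 C=7 D=0 ZF=0 PC=9
Step 10: PC=9 exec 'ADD D, 3'. After: A=14 B=21 C=7 D=3 ZF=0 PC=10
Step 11: PC=10 exec 'ADD A, 3'. After: A=17 B=21 C=7 D=3 ZF=0 PC=11
Step 12: PC=11 exec 'ADD C, 5'. After: A=17 B=21 C=12 D=3 ZF=0 PC=12
Step 13: PC=12 exec 'ADD B, 6'. After: A=17 B=27 C=12 D=3 ZF=0 PC=13
Step 14: PC=13 exec 'ADD B, 4'. After: A=17 B=31 C=12 D=3 ZF=0 PC=14
Step 15: PC=14 exec 'HALT'. After: A=17 B=31 C=12 D=3 ZF=0 PC=14 HALTED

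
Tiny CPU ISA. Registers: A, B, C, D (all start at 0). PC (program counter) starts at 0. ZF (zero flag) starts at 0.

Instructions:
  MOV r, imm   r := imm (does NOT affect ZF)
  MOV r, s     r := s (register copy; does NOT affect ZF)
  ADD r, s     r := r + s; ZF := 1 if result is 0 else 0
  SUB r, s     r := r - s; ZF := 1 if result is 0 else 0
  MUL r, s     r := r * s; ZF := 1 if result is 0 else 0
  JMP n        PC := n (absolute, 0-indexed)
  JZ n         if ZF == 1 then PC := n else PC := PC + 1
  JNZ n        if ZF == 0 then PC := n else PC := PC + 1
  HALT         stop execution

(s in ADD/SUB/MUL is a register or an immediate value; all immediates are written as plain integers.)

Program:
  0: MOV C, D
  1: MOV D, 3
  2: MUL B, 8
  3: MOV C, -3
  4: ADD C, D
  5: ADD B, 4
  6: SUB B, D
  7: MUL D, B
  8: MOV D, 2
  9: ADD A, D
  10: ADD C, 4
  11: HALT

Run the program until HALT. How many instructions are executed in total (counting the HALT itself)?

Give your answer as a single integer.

Answer: 12

Derivation:
Step 1: PC=0 exec 'MOV C, D'. After: A=0 B=0 C=0 D=0 ZF=0 PC=1
Step 2: PC=1 exec 'MOV D, 3'. After: A=0 B=0 C=0 D=3 ZF=0 PC=2
Step 3: PC=2 exec 'MUL B, 8'. After: A=0 B=0 C=0 D=3 ZF=1 PC=3
Step 4: PC=3 exec 'MOV C, -3'. After: A=0 B=0 C=-3 D=3 ZF=1 PC=4
Step 5: PC=4 exec 'ADD C, D'. After: A=0 B=0 C=0 D=3 ZF=1 PC=5
Step 6: PC=5 exec 'ADD B, 4'. After: A=0 B=4 C=0 D=3 ZF=0 PC=6
Step 7: PC=6 exec 'SUB B, D'. After: A=0 B=1 C=0 D=3 ZF=0 PC=7
Step 8: PC=7 exec 'MUL D, B'. After: A=0 B=1 C=0 D=3 ZF=0 PC=8
Step 9: PC=8 exec 'MOV D, 2'. After: A=0 B=1 C=0 D=2 ZF=0 PC=9
Step 10: PC=9 exec 'ADD A, D'. After: A=2 B=1 C=0 D=2 ZF=0 PC=10
Step 11: PC=10 exec 'ADD C, 4'. After: A=2 B=1 C=4 D=2 ZF=0 PC=11
Step 12: PC=11 exec 'HALT'. After: A=2 B=1 C=4 D=2 ZF=0 PC=11 HALTED
Total instructions executed: 12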